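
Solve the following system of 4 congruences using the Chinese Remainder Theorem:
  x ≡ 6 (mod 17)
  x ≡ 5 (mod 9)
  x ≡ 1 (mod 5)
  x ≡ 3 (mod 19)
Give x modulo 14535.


Product of moduli M = 17 · 9 · 5 · 19 = 14535.
Merge one congruence at a time:
  Start: x ≡ 6 (mod 17).
  Combine with x ≡ 5 (mod 9); new modulus lcm = 153.
    Write x = 6 + 17·t and substitute into x ≡ 5 (mod 9): 17·t ≡ 5 − 6 = -1 (mod 9).
    Reduce coefficients mod 9: 8·t ≡ 8 (mod 9).
    The inverse of 8 mod 9 is 8 (since 8·8 = 64 = 7·9 + 1), so t ≡ 8·8 = 64 ≡ 1 (mod 9).
    Then x = 6 + 17·1 = 23, valid modulo lcm(17, 9) = 153: x ≡ 23 (mod 153).
  Combine with x ≡ 1 (mod 5); new modulus lcm = 765.
    Write x = 23 + 153·t and substitute into x ≡ 1 (mod 5): 153·t ≡ 1 − 23 = -22 (mod 5).
    Reduce coefficients mod 5: 3·t ≡ 3 (mod 5).
    The inverse of 3 mod 5 is 2 (since 3·2 = 6 = 1·5 + 1), so t ≡ 2·3 = 6 ≡ 1 (mod 5).
    Then x = 23 + 153·1 = 176, valid modulo lcm(153, 5) = 765: x ≡ 176 (mod 765).
  Combine with x ≡ 3 (mod 19); new modulus lcm = 14535.
    Write x = 176 + 765·t and substitute into x ≡ 3 (mod 19): 765·t ≡ 3 − 176 = -173 (mod 19).
    Reduce coefficients mod 19: 5·t ≡ 17 (mod 19).
    The inverse of 5 mod 19 is 4 (since 5·4 = 20 = 1·19 + 1), so t ≡ 4·17 = 68 ≡ 11 (mod 19).
    Then x = 176 + 765·11 = 8591, valid modulo lcm(765, 19) = 14535: x ≡ 8591 (mod 14535).
Verify against each original: 8591 mod 17 = 6, 8591 mod 9 = 5, 8591 mod 5 = 1, 8591 mod 19 = 3.

x ≡ 8591 (mod 14535).


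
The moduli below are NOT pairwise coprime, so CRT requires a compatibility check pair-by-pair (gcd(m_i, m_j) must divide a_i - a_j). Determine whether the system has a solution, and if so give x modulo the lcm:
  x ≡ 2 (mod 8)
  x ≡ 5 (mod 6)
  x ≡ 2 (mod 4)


Moduli 8, 6, 4 are not pairwise coprime, so CRT works modulo lcm(m_i) when all pairwise compatibility conditions hold.
Pairwise compatibility: gcd(m_i, m_j) must divide a_i - a_j for every pair.
Merge one congruence at a time:
  Start: x ≡ 2 (mod 8).
  Combine with x ≡ 5 (mod 6): gcd(8, 6) = 2, and 5 - 2 = 3 is NOT divisible by 2.
    ⇒ system is inconsistent (no integer solution).

No solution (the system is inconsistent).


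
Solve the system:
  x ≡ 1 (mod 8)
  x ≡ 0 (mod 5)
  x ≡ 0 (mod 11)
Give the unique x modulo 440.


Moduli 8, 5, 11 are pairwise coprime; by CRT there is a unique solution modulo M = 8 · 5 · 11 = 440.
Solve pairwise, accumulating the modulus:
  Start with x ≡ 1 (mod 8).
  Combine with x ≡ 0 (mod 5): since gcd(8, 5) = 1, we get a unique residue mod 40.
    Write x = 1 + 8·t and substitute into x ≡ 0 (mod 5): 8·t ≡ 0 − 1 = -1 (mod 5).
    Reduce coefficients mod 5: 3·t ≡ 4 (mod 5).
    The inverse of 3 mod 5 is 2 (since 3·2 = 6 = 1·5 + 1), so t ≡ 2·4 = 8 ≡ 3 (mod 5).
    Then x = 1 + 8·3 = 25, valid modulo lcm(8, 5) = 40: x ≡ 25 (mod 40).
  Combine with x ≡ 0 (mod 11): since gcd(40, 11) = 1, we get a unique residue mod 440.
    Write x = 25 + 40·t and substitute into x ≡ 0 (mod 11): 40·t ≡ 0 − 25 = -25 (mod 11).
    Reduce coefficients mod 11: 7·t ≡ 8 (mod 11).
    The inverse of 7 mod 11 is 8 (since 7·8 = 56 = 5·11 + 1), so t ≡ 8·8 = 64 ≡ 9 (mod 11).
    Then x = 25 + 40·9 = 385, valid modulo lcm(40, 11) = 440: x ≡ 385 (mod 440).
Verify: 385 mod 8 = 1 ✓, 385 mod 5 = 0 ✓, 385 mod 11 = 0 ✓.

x ≡ 385 (mod 440).


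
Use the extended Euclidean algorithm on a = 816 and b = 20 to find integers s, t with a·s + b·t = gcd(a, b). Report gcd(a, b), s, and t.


Euclidean algorithm on (816, 20) — divide until remainder is 0:
  816 = 40 · 20 + 16
  20 = 1 · 16 + 4
  16 = 4 · 4 + 0
gcd(816, 20) = 4.
Track Bezout coefficients alongside the remainders: start with r₀ = 816 = a·1 + b·0 (s = 1, t = 0) and r₁ = 20 = a·0 + b·1 (s = 0, t = 1); each new remainder r_{k+1} = r_{k-1} − q_k·r_k inherits s_{k+1} = s_{k-1} − q_k·s_k, t_{k+1} = t_{k-1} − q_k·t_k, so r_k = a·s_k + b·t_k at every step:
  q = 40: r = 16, s = 1 − 40·0 = 1, t = 0 − 40·1 = -40  (check: 816·1 + 20·(-40) = 16)
  q = 1: r = 4, s = 0 − 1·1 = -1, t = 1 − 1·(-40) = 41  (check: 816·(-1) + 20·41 = 4)
The row with r = 4 (the gcd) gives the Bezout coefficients s = -1, t = 41.
Result: 816 · (-1) + 20 · (41) = 4.

gcd(816, 20) = 4; s = -1, t = 41 (check: 816·(-1) + 20·41 = 4).


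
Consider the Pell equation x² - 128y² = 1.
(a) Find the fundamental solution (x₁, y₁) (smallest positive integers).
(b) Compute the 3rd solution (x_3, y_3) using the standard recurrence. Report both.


Step 1: Find the fundamental solution (x₁, y₁) of x² - 128y² = 1.
  Expand √128 as a continued fraction. a₀ = ⌊√128⌋ = 11; iterate m_{k+1} = d_k·a_k − m_k, d_{k+1} = (128 − m_{k+1}²)/d_k, a_{k+1} = ⌊(a₀ + m_{k+1})/d_{k+1}⌋ (starting m₀ = 0, d₀ = 1), with convergents p_k = a_k·p_{k-1} + p_{k-2}, q_k = a_k·q_{k-1} + q_{k-2} (p₋₁ = 1, q₋₁ = 0):
  k = 0: a₀ = 11; p₀/q₀ = 11/1; p₀² − 128·q₀² = 121 − 128 = -7.
  k = 1: m = 11, d = 7, a = ⌊(11 + 11)/7⌋ = 3; p/q = (3·11 + 1)/(3·1 + 0) = 34/3; p² − 128·q² = 1156 − 1152 = 4.
  k = 2: m = 10, d = 4, a = ⌊(11 + 10)/4⌋ = 5; p/q = (5·34 + 11)/(5·3 + 1) = 181/16; p² − 128·q² = 32761 − 32768 = -7.
  k = 3: m = 10, d = 7, a = ⌊(11 + 10)/7⌋ = 3; p/q = (3·181 + 34)/(3·16 + 3) = 577/51; p² − 128·q² = 332929 − 332928 = 1.
  The first convergent with p² − 128·q² = 1 gives the fundamental solution (x₁, y₁) = (577, 51).
Step 2: Apply the recurrence (x_{n+1}, y_{n+1}) = (x₁x_n + 128y₁y_n, x₁y_n + y₁x_n) repeatedly.
  From (x_1, y_1) = (577, 51): x_2 = 577·577 + 128·51·51 = 665857; y_2 = 577·51 + 51·577 = 58854.
  From (x_2, y_2) = (665857, 58854): x_3 = 577·665857 + 128·51·58854 = 768398401; y_3 = 577·58854 + 51·665857 = 67917465.
Step 3: Verify x_3² - 128·y_3² = 590436102659356801 - 590436102659356800 = 1 (should be 1). ✓

(x_1, y_1) = (577, 51); (x_3, y_3) = (768398401, 67917465).


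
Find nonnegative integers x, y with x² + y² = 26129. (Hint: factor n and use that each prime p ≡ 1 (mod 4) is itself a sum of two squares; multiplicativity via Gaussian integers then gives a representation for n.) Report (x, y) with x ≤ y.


Step 1: Factor n = 26129 = 17 · 29 · 53.
Step 2: Check the mod-4 condition on each prime factor: 17 ≡ 1 (mod 4), exponent 1; 29 ≡ 1 (mod 4), exponent 1; 53 ≡ 1 (mod 4), exponent 1.
All primes ≡ 3 (mod 4) appear to even exponent (or don't appear), so by the two-squares theorem n IS expressible as a sum of two squares.
Step 3: Build a representation. Here n = 17 · 29 · 53 is a product of primes ≡ 1 (mod 4). Each prime p ≡ 1 (mod 4) is itself a sum of two squares; find a² by testing p − a² for a perfect square:
  17: 17 − 1² = 16 = 4² ⇒ 17 = 1² + 4².
  29: 29 − 1² = 28, 29 − 2² = 25 = 5² ⇒ 29 = 2² + 5².
  53: 53 − 1² = 52, 53 − 2² = 49 = 7² ⇒ 53 = 2² + 7².
  Combine using the Brahmagupta–Fibonacci identity (a² + b²)(c² + d²) = (ac − bd)² + (ad + bc)² = (ac + bd)² + (ad − bc)²:
  17 · 29 = 493: from (1² + 4²)(2² + 5²), take (1·2 − 4·5, 1·5 + 4·2) = (2 − 20, 5 + 8) = (-18, 13); dropping signs (only squares matter) gives (18, 13); check 18² + 13² = 324 + 169 = 493 ✓.
  493 · 53 = 26129: from (18² + 13²)(2² + 7²), take (18·2 − 13·7, 18·7 + 13·2) = (36 − 91, 126 + 26) = (-55, 152); dropping signs (only squares matter) gives (55, 152); check 55² + 152² = 3025 + 23104 = 26129 ✓.
Step 4: Order so x ≤ y and verify: 55² + 152² = 3025 + 23104 = 26129 = n. ✓

n = 26129 = 55² + 152² (one valid representation with x ≤ y).


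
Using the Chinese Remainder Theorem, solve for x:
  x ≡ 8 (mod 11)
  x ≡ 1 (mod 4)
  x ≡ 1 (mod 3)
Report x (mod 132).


Moduli 11, 4, 3 are pairwise coprime; by CRT there is a unique solution modulo M = 11 · 4 · 3 = 132.
Solve pairwise, accumulating the modulus:
  Start with x ≡ 8 (mod 11).
  Combine with x ≡ 1 (mod 4): since gcd(11, 4) = 1, we get a unique residue mod 44.
    Write x = 8 + 11·t and substitute into x ≡ 1 (mod 4): 11·t ≡ 1 − 8 = -7 (mod 4).
    Reduce coefficients mod 4: 3·t ≡ 1 (mod 4).
    The inverse of 3 mod 4 is 3 (since 3·3 = 9 = 2·4 + 1), so t ≡ 3·1 = 3 ≡ 3 (mod 4).
    Then x = 8 + 11·3 = 41, valid modulo lcm(11, 4) = 44: x ≡ 41 (mod 44).
  Combine with x ≡ 1 (mod 3): since gcd(44, 3) = 1, we get a unique residue mod 132.
    Write x = 41 + 44·t and substitute into x ≡ 1 (mod 3): 44·t ≡ 1 − 41 = -40 (mod 3).
    Reduce coefficients mod 3: 2·t ≡ 2 (mod 3).
    The inverse of 2 mod 3 is 2 (since 2·2 = 4 = 1·3 + 1), so t ≡ 2·2 = 4 ≡ 1 (mod 3).
    Then x = 41 + 44·1 = 85, valid modulo lcm(44, 3) = 132: x ≡ 85 (mod 132).
Verify: 85 mod 11 = 8 ✓, 85 mod 4 = 1 ✓, 85 mod 3 = 1 ✓.

x ≡ 85 (mod 132).


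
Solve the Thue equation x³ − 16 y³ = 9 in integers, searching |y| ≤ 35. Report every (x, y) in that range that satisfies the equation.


The equation is x³ - 16y³ = 9. For fixed y, x³ = 16·y³ + 9, so a solution requires the RHS to be a perfect cube.
Strategy: iterate y from -35 to 35, compute RHS = 16·y³ + 9, and check whether it is a (positive or negative) perfect cube.
Check small values of y:
  y = 0: RHS = 9 is not a perfect cube.
  y = 1: RHS = 25 is not a perfect cube.
  y = -1: RHS = -7 is not a perfect cube.
  y = 2: RHS = 137 is not a perfect cube.
  y = -2: RHS = -119 is not a perfect cube.
  y = 3: RHS = 441 is not a perfect cube.
  y = -3: RHS = -423 is not a perfect cube.
Continuing the search up to |y| = 35 finds no solutions either.
No (x, y) in the scanned range satisfies the equation.

No integer solutions with |y| ≤ 35.


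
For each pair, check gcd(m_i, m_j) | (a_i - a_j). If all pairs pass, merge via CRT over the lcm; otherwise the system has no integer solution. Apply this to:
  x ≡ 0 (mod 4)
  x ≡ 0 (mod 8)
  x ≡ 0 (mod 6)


Moduli 4, 8, 6 are not pairwise coprime, so CRT works modulo lcm(m_i) when all pairwise compatibility conditions hold.
Pairwise compatibility: gcd(m_i, m_j) must divide a_i - a_j for every pair.
Merge one congruence at a time:
  Start: x ≡ 0 (mod 4).
  Combine with x ≡ 0 (mod 8): gcd(4, 8) = 4; 0 - 0 = 0, which IS divisible by 4, so compatible.
    Write x = 0 + 4·t and substitute into x ≡ 0 (mod 8): 4·t ≡ 0 − 0 = 0 (mod 8).
    Divide the congruence (and modulus) by g = 4: 1·t ≡ 0 (mod 2).
    So t ≡ 0 (mod 2).
    Then x = 0 + 4·0 = 0, valid modulo lcm(4, 8) = 8: x ≡ 0 (mod 8).
  Combine with x ≡ 0 (mod 6): gcd(8, 6) = 2; 0 - 0 = 0, which IS divisible by 2, so compatible.
    Write x = 0 + 8·t and substitute into x ≡ 0 (mod 6): 8·t ≡ 0 − 0 = 0 (mod 6).
    Divide the congruence (and modulus) by g = 2: 4·t ≡ 0 (mod 3).
    Reduce coefficients mod 3: 1·t ≡ 0 (mod 3).
    So t ≡ 0 (mod 3).
    Then x = 0 + 8·0 = 0, valid modulo lcm(8, 6) = 24: x ≡ 0 (mod 24).
Verify: 0 mod 4 = 0, 0 mod 8 = 0, 0 mod 6 = 0.

x ≡ 0 (mod 24).


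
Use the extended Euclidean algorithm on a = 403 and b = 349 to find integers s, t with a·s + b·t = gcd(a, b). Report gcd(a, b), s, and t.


Euclidean algorithm on (403, 349) — divide until remainder is 0:
  403 = 1 · 349 + 54
  349 = 6 · 54 + 25
  54 = 2 · 25 + 4
  25 = 6 · 4 + 1
  4 = 4 · 1 + 0
gcd(403, 349) = 1.
Track Bezout coefficients alongside the remainders: start with r₀ = 403 = a·1 + b·0 (s = 1, t = 0) and r₁ = 349 = a·0 + b·1 (s = 0, t = 1); each new remainder r_{k+1} = r_{k-1} − q_k·r_k inherits s_{k+1} = s_{k-1} − q_k·s_k, t_{k+1} = t_{k-1} − q_k·t_k, so r_k = a·s_k + b·t_k at every step:
  q = 1: r = 54, s = 1 − 1·0 = 1, t = 0 − 1·1 = -1  (check: 403·1 + 349·(-1) = 54)
  q = 6: r = 25, s = 0 − 6·1 = -6, t = 1 − 6·(-1) = 7  (check: 403·(-6) + 349·7 = 25)
  q = 2: r = 4, s = 1 − 2·(-6) = 13, t = -1 − 2·7 = -15  (check: 403·13 + 349·(-15) = 4)
  q = 6: r = 1, s = -6 − 6·13 = -84, t = 7 − 6·(-15) = 97  (check: 403·(-84) + 349·97 = 1)
The row with r = 1 (the gcd) gives the Bezout coefficients s = -84, t = 97.
Result: 403 · (-84) + 349 · (97) = 1.

gcd(403, 349) = 1; s = -84, t = 97 (check: 403·(-84) + 349·97 = 1).


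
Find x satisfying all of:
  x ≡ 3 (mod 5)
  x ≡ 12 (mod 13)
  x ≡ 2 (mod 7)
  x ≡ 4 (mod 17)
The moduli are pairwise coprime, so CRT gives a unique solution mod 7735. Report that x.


Product of moduli M = 5 · 13 · 7 · 17 = 7735.
Merge one congruence at a time:
  Start: x ≡ 3 (mod 5).
  Combine with x ≡ 12 (mod 13); new modulus lcm = 65.
    Write x = 3 + 5·t and substitute into x ≡ 12 (mod 13): 5·t ≡ 12 − 3 = 9 (mod 13).
    The inverse of 5 mod 13 is 8 (since 5·8 = 40 = 3·13 + 1), so t ≡ 8·9 = 72 ≡ 7 (mod 13).
    Then x = 3 + 5·7 = 38, valid modulo lcm(5, 13) = 65: x ≡ 38 (mod 65).
  Combine with x ≡ 2 (mod 7); new modulus lcm = 455.
    Write x = 38 + 65·t and substitute into x ≡ 2 (mod 7): 65·t ≡ 2 − 38 = -36 (mod 7).
    Reduce coefficients mod 7: 2·t ≡ 6 (mod 7).
    The inverse of 2 mod 7 is 4 (since 2·4 = 8 = 1·7 + 1), so t ≡ 4·6 = 24 ≡ 3 (mod 7).
    Then x = 38 + 65·3 = 233, valid modulo lcm(65, 7) = 455: x ≡ 233 (mod 455).
  Combine with x ≡ 4 (mod 17); new modulus lcm = 7735.
    Write x = 233 + 455·t and substitute into x ≡ 4 (mod 17): 455·t ≡ 4 − 233 = -229 (mod 17).
    Reduce coefficients mod 17: 13·t ≡ 9 (mod 17).
    The inverse of 13 mod 17 is 4 (since 13·4 = 52 = 3·17 + 1), so t ≡ 4·9 = 36 ≡ 2 (mod 17).
    Then x = 233 + 455·2 = 1143, valid modulo lcm(455, 17) = 7735: x ≡ 1143 (mod 7735).
Verify against each original: 1143 mod 5 = 3, 1143 mod 13 = 12, 1143 mod 7 = 2, 1143 mod 17 = 4.

x ≡ 1143 (mod 7735).


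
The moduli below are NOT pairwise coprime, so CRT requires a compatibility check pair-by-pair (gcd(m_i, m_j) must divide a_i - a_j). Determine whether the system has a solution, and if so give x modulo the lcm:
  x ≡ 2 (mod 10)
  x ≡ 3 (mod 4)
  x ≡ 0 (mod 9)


Moduli 10, 4, 9 are not pairwise coprime, so CRT works modulo lcm(m_i) when all pairwise compatibility conditions hold.
Pairwise compatibility: gcd(m_i, m_j) must divide a_i - a_j for every pair.
Merge one congruence at a time:
  Start: x ≡ 2 (mod 10).
  Combine with x ≡ 3 (mod 4): gcd(10, 4) = 2, and 3 - 2 = 1 is NOT divisible by 2.
    ⇒ system is inconsistent (no integer solution).

No solution (the system is inconsistent).


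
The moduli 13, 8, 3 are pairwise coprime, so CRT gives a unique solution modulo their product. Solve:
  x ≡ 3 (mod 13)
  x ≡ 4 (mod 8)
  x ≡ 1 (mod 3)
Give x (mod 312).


Moduli 13, 8, 3 are pairwise coprime; by CRT there is a unique solution modulo M = 13 · 8 · 3 = 312.
Solve pairwise, accumulating the modulus:
  Start with x ≡ 3 (mod 13).
  Combine with x ≡ 4 (mod 8): since gcd(13, 8) = 1, we get a unique residue mod 104.
    Write x = 3 + 13·t and substitute into x ≡ 4 (mod 8): 13·t ≡ 4 − 3 = 1 (mod 8).
    Reduce coefficients mod 8: 5·t ≡ 1 (mod 8).
    The inverse of 5 mod 8 is 5 (since 5·5 = 25 = 3·8 + 1), so t ≡ 5·1 = 5 ≡ 5 (mod 8).
    Then x = 3 + 13·5 = 68, valid modulo lcm(13, 8) = 104: x ≡ 68 (mod 104).
  Combine with x ≡ 1 (mod 3): since gcd(104, 3) = 1, we get a unique residue mod 312.
    Write x = 68 + 104·t and substitute into x ≡ 1 (mod 3): 104·t ≡ 1 − 68 = -67 (mod 3).
    Reduce coefficients mod 3: 2·t ≡ 2 (mod 3).
    The inverse of 2 mod 3 is 2 (since 2·2 = 4 = 1·3 + 1), so t ≡ 2·2 = 4 ≡ 1 (mod 3).
    Then x = 68 + 104·1 = 172, valid modulo lcm(104, 3) = 312: x ≡ 172 (mod 312).
Verify: 172 mod 13 = 3 ✓, 172 mod 8 = 4 ✓, 172 mod 3 = 1 ✓.

x ≡ 172 (mod 312).


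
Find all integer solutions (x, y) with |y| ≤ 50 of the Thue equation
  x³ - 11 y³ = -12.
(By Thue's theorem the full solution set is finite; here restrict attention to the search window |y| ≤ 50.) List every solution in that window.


The equation is x³ - 11y³ = -12. For fixed y, x³ = 11·y³ − 12, so a solution requires the RHS to be a perfect cube.
Strategy: iterate y from -50 to 50, compute RHS = 11·y³ − 12, and check whether it is a (positive or negative) perfect cube.
Check small values of y:
  y = 0: RHS = -12 is not a perfect cube.
  y = 1: RHS = -1 = (-1)³ ⇒ x = -1 works.
  y = -1: RHS = -23 is not a perfect cube.
  y = 2: RHS = 76 is not a perfect cube.
  y = -2: RHS = -100 is not a perfect cube.
  y = 3: RHS = 285 is not a perfect cube.
  y = -3: RHS = -309 is not a perfect cube.
Continuing the search up to |y| = 50 finds no further solutions beyond those listed.
Collected solutions: (-1, 1).

Solutions (with |y| ≤ 50): (-1, 1).


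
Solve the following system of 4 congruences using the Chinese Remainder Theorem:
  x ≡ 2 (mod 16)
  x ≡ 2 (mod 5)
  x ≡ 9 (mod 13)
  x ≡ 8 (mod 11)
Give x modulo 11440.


Product of moduli M = 16 · 5 · 13 · 11 = 11440.
Merge one congruence at a time:
  Start: x ≡ 2 (mod 16).
  Combine with x ≡ 2 (mod 5); new modulus lcm = 80.
    Write x = 2 + 16·t and substitute into x ≡ 2 (mod 5): 16·t ≡ 2 − 2 = 0 (mod 5).
    Reduce coefficients mod 5: 1·t ≡ 0 (mod 5).
    So t ≡ 0 (mod 5).
    Then x = 2 + 16·0 = 2, valid modulo lcm(16, 5) = 80: x ≡ 2 (mod 80).
  Combine with x ≡ 9 (mod 13); new modulus lcm = 1040.
    Write x = 2 + 80·t and substitute into x ≡ 9 (mod 13): 80·t ≡ 9 − 2 = 7 (mod 13).
    Reduce coefficients mod 13: 2·t ≡ 7 (mod 13).
    The inverse of 2 mod 13 is 7 (since 2·7 = 14 = 1·13 + 1), so t ≡ 7·7 = 49 ≡ 10 (mod 13).
    Then x = 2 + 80·10 = 802, valid modulo lcm(80, 13) = 1040: x ≡ 802 (mod 1040).
  Combine with x ≡ 8 (mod 11); new modulus lcm = 11440.
    Write x = 802 + 1040·t and substitute into x ≡ 8 (mod 11): 1040·t ≡ 8 − 802 = -794 (mod 11).
    Reduce coefficients mod 11: 6·t ≡ 9 (mod 11).
    The inverse of 6 mod 11 is 2 (since 6·2 = 12 = 1·11 + 1), so t ≡ 2·9 = 18 ≡ 7 (mod 11).
    Then x = 802 + 1040·7 = 8082, valid modulo lcm(1040, 11) = 11440: x ≡ 8082 (mod 11440).
Verify against each original: 8082 mod 16 = 2, 8082 mod 5 = 2, 8082 mod 13 = 9, 8082 mod 11 = 8.

x ≡ 8082 (mod 11440).


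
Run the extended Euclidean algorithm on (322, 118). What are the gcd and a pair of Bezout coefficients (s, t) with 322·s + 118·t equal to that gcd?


Euclidean algorithm on (322, 118) — divide until remainder is 0:
  322 = 2 · 118 + 86
  118 = 1 · 86 + 32
  86 = 2 · 32 + 22
  32 = 1 · 22 + 10
  22 = 2 · 10 + 2
  10 = 5 · 2 + 0
gcd(322, 118) = 2.
Track Bezout coefficients alongside the remainders: start with r₀ = 322 = a·1 + b·0 (s = 1, t = 0) and r₁ = 118 = a·0 + b·1 (s = 0, t = 1); each new remainder r_{k+1} = r_{k-1} − q_k·r_k inherits s_{k+1} = s_{k-1} − q_k·s_k, t_{k+1} = t_{k-1} − q_k·t_k, so r_k = a·s_k + b·t_k at every step:
  q = 2: r = 86, s = 1 − 2·0 = 1, t = 0 − 2·1 = -2  (check: 322·1 + 118·(-2) = 86)
  q = 1: r = 32, s = 0 − 1·1 = -1, t = 1 − 1·(-2) = 3  (check: 322·(-1) + 118·3 = 32)
  q = 2: r = 22, s = 1 − 2·(-1) = 3, t = -2 − 2·3 = -8  (check: 322·3 + 118·(-8) = 22)
  q = 1: r = 10, s = -1 − 1·3 = -4, t = 3 − 1·(-8) = 11  (check: 322·(-4) + 118·11 = 10)
  q = 2: r = 2, s = 3 − 2·(-4) = 11, t = -8 − 2·11 = -30  (check: 322·11 + 118·(-30) = 2)
The row with r = 2 (the gcd) gives the Bezout coefficients s = 11, t = -30.
Result: 322 · (11) + 118 · (-30) = 2.

gcd(322, 118) = 2; s = 11, t = -30 (check: 322·11 + 118·(-30) = 2).


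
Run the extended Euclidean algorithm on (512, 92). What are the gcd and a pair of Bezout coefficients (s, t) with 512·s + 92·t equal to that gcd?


Euclidean algorithm on (512, 92) — divide until remainder is 0:
  512 = 5 · 92 + 52
  92 = 1 · 52 + 40
  52 = 1 · 40 + 12
  40 = 3 · 12 + 4
  12 = 3 · 4 + 0
gcd(512, 92) = 4.
Track Bezout coefficients alongside the remainders: start with r₀ = 512 = a·1 + b·0 (s = 1, t = 0) and r₁ = 92 = a·0 + b·1 (s = 0, t = 1); each new remainder r_{k+1} = r_{k-1} − q_k·r_k inherits s_{k+1} = s_{k-1} − q_k·s_k, t_{k+1} = t_{k-1} − q_k·t_k, so r_k = a·s_k + b·t_k at every step:
  q = 5: r = 52, s = 1 − 5·0 = 1, t = 0 − 5·1 = -5  (check: 512·1 + 92·(-5) = 52)
  q = 1: r = 40, s = 0 − 1·1 = -1, t = 1 − 1·(-5) = 6  (check: 512·(-1) + 92·6 = 40)
  q = 1: r = 12, s = 1 − 1·(-1) = 2, t = -5 − 1·6 = -11  (check: 512·2 + 92·(-11) = 12)
  q = 3: r = 4, s = -1 − 3·2 = -7, t = 6 − 3·(-11) = 39  (check: 512·(-7) + 92·39 = 4)
The row with r = 4 (the gcd) gives the Bezout coefficients s = -7, t = 39.
Result: 512 · (-7) + 92 · (39) = 4.

gcd(512, 92) = 4; s = -7, t = 39 (check: 512·(-7) + 92·39 = 4).


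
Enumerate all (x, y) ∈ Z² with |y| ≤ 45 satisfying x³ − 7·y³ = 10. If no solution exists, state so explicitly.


The equation is x³ - 7y³ = 10. For fixed y, x³ = 7·y³ + 10, so a solution requires the RHS to be a perfect cube.
Strategy: iterate y from -45 to 45, compute RHS = 7·y³ + 10, and check whether it is a (positive or negative) perfect cube.
Check small values of y:
  y = 0: RHS = 10 is not a perfect cube.
  y = 1: RHS = 17 is not a perfect cube.
  y = -1: RHS = 3 is not a perfect cube.
  y = 2: RHS = 66 is not a perfect cube.
  y = -2: RHS = -46 is not a perfect cube.
  y = 3: RHS = 199 is not a perfect cube.
  y = -3: RHS = -179 is not a perfect cube.
Continuing the search up to |y| = 45 finds no solutions either.
No (x, y) in the scanned range satisfies the equation.

No integer solutions with |y| ≤ 45.


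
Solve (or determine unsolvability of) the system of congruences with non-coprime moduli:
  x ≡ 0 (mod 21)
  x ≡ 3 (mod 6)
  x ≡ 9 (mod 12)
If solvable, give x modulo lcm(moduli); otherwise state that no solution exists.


Moduli 21, 6, 12 are not pairwise coprime, so CRT works modulo lcm(m_i) when all pairwise compatibility conditions hold.
Pairwise compatibility: gcd(m_i, m_j) must divide a_i - a_j for every pair.
Merge one congruence at a time:
  Start: x ≡ 0 (mod 21).
  Combine with x ≡ 3 (mod 6): gcd(21, 6) = 3; 3 - 0 = 3, which IS divisible by 3, so compatible.
    Write x = 0 + 21·t and substitute into x ≡ 3 (mod 6): 21·t ≡ 3 − 0 = 3 (mod 6).
    Divide the congruence (and modulus) by g = 3: 7·t ≡ 1 (mod 2).
    Reduce coefficients mod 2: 1·t ≡ 1 (mod 2).
    So t ≡ 1 (mod 2).
    Then x = 0 + 21·1 = 21, valid modulo lcm(21, 6) = 42: x ≡ 21 (mod 42).
  Combine with x ≡ 9 (mod 12): gcd(42, 12) = 6; 9 - 21 = -12, which IS divisible by 6, so compatible.
    Write x = 21 + 42·t and substitute into x ≡ 9 (mod 12): 42·t ≡ 9 − 21 = -12 (mod 12).
    Divide the congruence (and modulus) by g = 6: 7·t ≡ -2 (mod 2).
    Reduce coefficients mod 2: 1·t ≡ 0 (mod 2).
    So t ≡ 0 (mod 2).
    Then x = 21 + 42·0 = 21, valid modulo lcm(42, 12) = 84: x ≡ 21 (mod 84).
Verify: 21 mod 21 = 0, 21 mod 6 = 3, 21 mod 12 = 9.

x ≡ 21 (mod 84).


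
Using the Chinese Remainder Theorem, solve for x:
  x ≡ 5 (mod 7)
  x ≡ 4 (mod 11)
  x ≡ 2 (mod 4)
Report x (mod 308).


Moduli 7, 11, 4 are pairwise coprime; by CRT there is a unique solution modulo M = 7 · 11 · 4 = 308.
Solve pairwise, accumulating the modulus:
  Start with x ≡ 5 (mod 7).
  Combine with x ≡ 4 (mod 11): since gcd(7, 11) = 1, we get a unique residue mod 77.
    Write x = 5 + 7·t and substitute into x ≡ 4 (mod 11): 7·t ≡ 4 − 5 = -1 (mod 11).
    Reduce coefficients mod 11: 7·t ≡ 10 (mod 11).
    The inverse of 7 mod 11 is 8 (since 7·8 = 56 = 5·11 + 1), so t ≡ 8·10 = 80 ≡ 3 (mod 11).
    Then x = 5 + 7·3 = 26, valid modulo lcm(7, 11) = 77: x ≡ 26 (mod 77).
  Combine with x ≡ 2 (mod 4): since gcd(77, 4) = 1, we get a unique residue mod 308.
    Write x = 26 + 77·t and substitute into x ≡ 2 (mod 4): 77·t ≡ 2 − 26 = -24 (mod 4).
    Reduce coefficients mod 4: 1·t ≡ 0 (mod 4).
    So t ≡ 0 (mod 4).
    Then x = 26 + 77·0 = 26, valid modulo lcm(77, 4) = 308: x ≡ 26 (mod 308).
Verify: 26 mod 7 = 5 ✓, 26 mod 11 = 4 ✓, 26 mod 4 = 2 ✓.

x ≡ 26 (mod 308).


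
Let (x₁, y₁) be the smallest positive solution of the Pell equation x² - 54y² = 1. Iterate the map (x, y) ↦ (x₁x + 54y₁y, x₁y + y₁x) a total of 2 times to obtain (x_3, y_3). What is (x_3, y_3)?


Step 1: Find the fundamental solution (x₁, y₁) of x² - 54y² = 1.
  Expand √54 as a continued fraction. a₀ = ⌊√54⌋ = 7; iterate m_{k+1} = d_k·a_k − m_k, d_{k+1} = (54 − m_{k+1}²)/d_k, a_{k+1} = ⌊(a₀ + m_{k+1})/d_{k+1}⌋ (starting m₀ = 0, d₀ = 1), with convergents p_k = a_k·p_{k-1} + p_{k-2}, q_k = a_k·q_{k-1} + q_{k-2} (p₋₁ = 1, q₋₁ = 0):
  k = 0: a₀ = 7; p₀/q₀ = 7/1; p₀² − 54·q₀² = 49 − 54 = -5.
  k = 1: m = 7, d = 5, a = ⌊(7 + 7)/5⌋ = 2; p/q = (2·7 + 1)/(2·1 + 0) = 15/2; p² − 54·q² = 225 − 216 = 9.
  k = 2: m = 3, d = 9, a = ⌊(7 + 3)/9⌋ = 1; p/q = (1·15 + 7)/(1·2 + 1) = 22/3; p² − 54·q² = 484 − 486 = -2.
  k = 3: m = 6, d = 2, a = ⌊(7 + 6)/2⌋ = 6; p/q = (6·22 + 15)/(6·3 + 2) = 147/20; p² − 54·q² = 21609 − 21600 = 9.
  k = 4: m = 6, d = 9, a = ⌊(7 + 6)/9⌋ = 1; p/q = (1·147 + 22)/(1·20 + 3) = 169/23; p² − 54·q² = 28561 − 28566 = -5.
  k = 5: m = 3, d = 5, a = ⌊(7 + 3)/5⌋ = 2; p/q = (2·169 + 147)/(2·23 + 20) = 485/66; p² − 54·q² = 235225 − 235224 = 1.
  The first convergent with p² − 54·q² = 1 gives the fundamental solution (x₁, y₁) = (485, 66).
Step 2: Apply the recurrence (x_{n+1}, y_{n+1}) = (x₁x_n + 54y₁y_n, x₁y_n + y₁x_n) repeatedly.
  From (x_1, y_1) = (485, 66): x_2 = 485·485 + 54·66·66 = 470449; y_2 = 485·66 + 66·485 = 64020.
  From (x_2, y_2) = (470449, 64020): x_3 = 485·470449 + 54·66·64020 = 456335045; y_3 = 485·64020 + 66·470449 = 62099334.
Step 3: Verify x_3² - 54·y_3² = 208241673295152025 - 208241673295152024 = 1 (should be 1). ✓

(x_1, y_1) = (485, 66); (x_3, y_3) = (456335045, 62099334).


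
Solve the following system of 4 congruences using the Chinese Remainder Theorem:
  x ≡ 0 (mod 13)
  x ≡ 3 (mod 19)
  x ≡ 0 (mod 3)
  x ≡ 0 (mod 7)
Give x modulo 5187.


Product of moduli M = 13 · 19 · 3 · 7 = 5187.
Merge one congruence at a time:
  Start: x ≡ 0 (mod 13).
  Combine with x ≡ 3 (mod 19); new modulus lcm = 247.
    Write x = 0 + 13·t and substitute into x ≡ 3 (mod 19): 13·t ≡ 3 − 0 = 3 (mod 19).
    The inverse of 13 mod 19 is 3 (since 13·3 = 39 = 2·19 + 1), so t ≡ 3·3 = 9 ≡ 9 (mod 19).
    Then x = 0 + 13·9 = 117, valid modulo lcm(13, 19) = 247: x ≡ 117 (mod 247).
  Combine with x ≡ 0 (mod 3); new modulus lcm = 741.
    Write x = 117 + 247·t and substitute into x ≡ 0 (mod 3): 247·t ≡ 0 − 117 = -117 (mod 3).
    Reduce coefficients mod 3: 1·t ≡ 0 (mod 3).
    So t ≡ 0 (mod 3).
    Then x = 117 + 247·0 = 117, valid modulo lcm(247, 3) = 741: x ≡ 117 (mod 741).
  Combine with x ≡ 0 (mod 7); new modulus lcm = 5187.
    Write x = 117 + 741·t and substitute into x ≡ 0 (mod 7): 741·t ≡ 0 − 117 = -117 (mod 7).
    Reduce coefficients mod 7: 6·t ≡ 2 (mod 7).
    The inverse of 6 mod 7 is 6 (since 6·6 = 36 = 5·7 + 1), so t ≡ 6·2 = 12 ≡ 5 (mod 7).
    Then x = 117 + 741·5 = 3822, valid modulo lcm(741, 7) = 5187: x ≡ 3822 (mod 5187).
Verify against each original: 3822 mod 13 = 0, 3822 mod 19 = 3, 3822 mod 3 = 0, 3822 mod 7 = 0.

x ≡ 3822 (mod 5187).


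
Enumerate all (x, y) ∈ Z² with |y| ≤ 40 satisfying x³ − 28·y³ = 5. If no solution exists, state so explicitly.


The equation is x³ - 28y³ = 5. For fixed y, x³ = 28·y³ + 5, so a solution requires the RHS to be a perfect cube.
Strategy: iterate y from -40 to 40, compute RHS = 28·y³ + 5, and check whether it is a (positive or negative) perfect cube.
Check small values of y:
  y = 0: RHS = 5 is not a perfect cube.
  y = 1: RHS = 33 is not a perfect cube.
  y = -1: RHS = -23 is not a perfect cube.
  y = 2: RHS = 229 is not a perfect cube.
  y = -2: RHS = -219 is not a perfect cube.
  y = 3: RHS = 761 is not a perfect cube.
  y = -3: RHS = -751 is not a perfect cube.
Continuing the search up to |y| = 40 finds no solutions either.
No (x, y) in the scanned range satisfies the equation.

No integer solutions with |y| ≤ 40.


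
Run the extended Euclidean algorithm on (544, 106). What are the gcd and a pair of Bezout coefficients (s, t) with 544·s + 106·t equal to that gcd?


Euclidean algorithm on (544, 106) — divide until remainder is 0:
  544 = 5 · 106 + 14
  106 = 7 · 14 + 8
  14 = 1 · 8 + 6
  8 = 1 · 6 + 2
  6 = 3 · 2 + 0
gcd(544, 106) = 2.
Track Bezout coefficients alongside the remainders: start with r₀ = 544 = a·1 + b·0 (s = 1, t = 0) and r₁ = 106 = a·0 + b·1 (s = 0, t = 1); each new remainder r_{k+1} = r_{k-1} − q_k·r_k inherits s_{k+1} = s_{k-1} − q_k·s_k, t_{k+1} = t_{k-1} − q_k·t_k, so r_k = a·s_k + b·t_k at every step:
  q = 5: r = 14, s = 1 − 5·0 = 1, t = 0 − 5·1 = -5  (check: 544·1 + 106·(-5) = 14)
  q = 7: r = 8, s = 0 − 7·1 = -7, t = 1 − 7·(-5) = 36  (check: 544·(-7) + 106·36 = 8)
  q = 1: r = 6, s = 1 − 1·(-7) = 8, t = -5 − 1·36 = -41  (check: 544·8 + 106·(-41) = 6)
  q = 1: r = 2, s = -7 − 1·8 = -15, t = 36 − 1·(-41) = 77  (check: 544·(-15) + 106·77 = 2)
The row with r = 2 (the gcd) gives the Bezout coefficients s = -15, t = 77.
Result: 544 · (-15) + 106 · (77) = 2.

gcd(544, 106) = 2; s = -15, t = 77 (check: 544·(-15) + 106·77 = 2).


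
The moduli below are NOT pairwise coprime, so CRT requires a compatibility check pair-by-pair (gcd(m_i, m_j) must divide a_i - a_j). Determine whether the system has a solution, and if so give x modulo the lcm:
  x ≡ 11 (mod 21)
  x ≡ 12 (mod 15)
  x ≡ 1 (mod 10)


Moduli 21, 15, 10 are not pairwise coprime, so CRT works modulo lcm(m_i) when all pairwise compatibility conditions hold.
Pairwise compatibility: gcd(m_i, m_j) must divide a_i - a_j for every pair.
Merge one congruence at a time:
  Start: x ≡ 11 (mod 21).
  Combine with x ≡ 12 (mod 15): gcd(21, 15) = 3, and 12 - 11 = 1 is NOT divisible by 3.
    ⇒ system is inconsistent (no integer solution).

No solution (the system is inconsistent).


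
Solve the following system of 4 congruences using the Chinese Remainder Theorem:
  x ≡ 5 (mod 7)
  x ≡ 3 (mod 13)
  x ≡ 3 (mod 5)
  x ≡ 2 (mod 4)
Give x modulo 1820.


Product of moduli M = 7 · 13 · 5 · 4 = 1820.
Merge one congruence at a time:
  Start: x ≡ 5 (mod 7).
  Combine with x ≡ 3 (mod 13); new modulus lcm = 91.
    Write x = 5 + 7·t and substitute into x ≡ 3 (mod 13): 7·t ≡ 3 − 5 = -2 (mod 13).
    Reduce coefficients mod 13: 7·t ≡ 11 (mod 13).
    The inverse of 7 mod 13 is 2 (since 7·2 = 14 = 1·13 + 1), so t ≡ 2·11 = 22 ≡ 9 (mod 13).
    Then x = 5 + 7·9 = 68, valid modulo lcm(7, 13) = 91: x ≡ 68 (mod 91).
  Combine with x ≡ 3 (mod 5); new modulus lcm = 455.
    Write x = 68 + 91·t and substitute into x ≡ 3 (mod 5): 91·t ≡ 3 − 68 = -65 (mod 5).
    Reduce coefficients mod 5: 1·t ≡ 0 (mod 5).
    So t ≡ 0 (mod 5).
    Then x = 68 + 91·0 = 68, valid modulo lcm(91, 5) = 455: x ≡ 68 (mod 455).
  Combine with x ≡ 2 (mod 4); new modulus lcm = 1820.
    Write x = 68 + 455·t and substitute into x ≡ 2 (mod 4): 455·t ≡ 2 − 68 = -66 (mod 4).
    Reduce coefficients mod 4: 3·t ≡ 2 (mod 4).
    The inverse of 3 mod 4 is 3 (since 3·3 = 9 = 2·4 + 1), so t ≡ 3·2 = 6 ≡ 2 (mod 4).
    Then x = 68 + 455·2 = 978, valid modulo lcm(455, 4) = 1820: x ≡ 978 (mod 1820).
Verify against each original: 978 mod 7 = 5, 978 mod 13 = 3, 978 mod 5 = 3, 978 mod 4 = 2.

x ≡ 978 (mod 1820).


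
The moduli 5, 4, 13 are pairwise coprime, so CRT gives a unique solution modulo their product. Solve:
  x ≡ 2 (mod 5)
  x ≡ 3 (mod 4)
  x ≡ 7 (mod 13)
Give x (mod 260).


Moduli 5, 4, 13 are pairwise coprime; by CRT there is a unique solution modulo M = 5 · 4 · 13 = 260.
Solve pairwise, accumulating the modulus:
  Start with x ≡ 2 (mod 5).
  Combine with x ≡ 3 (mod 4): since gcd(5, 4) = 1, we get a unique residue mod 20.
    Write x = 2 + 5·t and substitute into x ≡ 3 (mod 4): 5·t ≡ 3 − 2 = 1 (mod 4).
    Reduce coefficients mod 4: 1·t ≡ 1 (mod 4).
    So t ≡ 1 (mod 4).
    Then x = 2 + 5·1 = 7, valid modulo lcm(5, 4) = 20: x ≡ 7 (mod 20).
  Combine with x ≡ 7 (mod 13): since gcd(20, 13) = 1, we get a unique residue mod 260.
    Write x = 7 + 20·t and substitute into x ≡ 7 (mod 13): 20·t ≡ 7 − 7 = 0 (mod 13).
    Reduce coefficients mod 13: 7·t ≡ 0 (mod 13).
    The inverse of 7 mod 13 is 2 (since 7·2 = 14 = 1·13 + 1), so t ≡ 2·0 = 0 ≡ 0 (mod 13).
    Then x = 7 + 20·0 = 7, valid modulo lcm(20, 13) = 260: x ≡ 7 (mod 260).
Verify: 7 mod 5 = 2 ✓, 7 mod 4 = 3 ✓, 7 mod 13 = 7 ✓.

x ≡ 7 (mod 260).


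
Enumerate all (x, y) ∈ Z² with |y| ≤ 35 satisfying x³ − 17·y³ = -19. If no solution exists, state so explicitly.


The equation is x³ - 17y³ = -19. For fixed y, x³ = 17·y³ − 19, so a solution requires the RHS to be a perfect cube.
Strategy: iterate y from -35 to 35, compute RHS = 17·y³ − 19, and check whether it is a (positive or negative) perfect cube.
Check small values of y:
  y = 0: RHS = -19 is not a perfect cube.
  y = 1: RHS = -2 is not a perfect cube.
  y = -1: RHS = -36 is not a perfect cube.
  y = 2: RHS = 117 is not a perfect cube.
  y = -2: RHS = -155 is not a perfect cube.
  y = 3: RHS = 440 is not a perfect cube.
  y = -3: RHS = -478 is not a perfect cube.
Continuing the search up to |y| = 35 finds no solutions either.
No (x, y) in the scanned range satisfies the equation.

No integer solutions with |y| ≤ 35.


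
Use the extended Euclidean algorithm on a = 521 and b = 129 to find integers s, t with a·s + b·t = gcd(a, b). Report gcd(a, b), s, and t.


Euclidean algorithm on (521, 129) — divide until remainder is 0:
  521 = 4 · 129 + 5
  129 = 25 · 5 + 4
  5 = 1 · 4 + 1
  4 = 4 · 1 + 0
gcd(521, 129) = 1.
Track Bezout coefficients alongside the remainders: start with r₀ = 521 = a·1 + b·0 (s = 1, t = 0) and r₁ = 129 = a·0 + b·1 (s = 0, t = 1); each new remainder r_{k+1} = r_{k-1} − q_k·r_k inherits s_{k+1} = s_{k-1} − q_k·s_k, t_{k+1} = t_{k-1} − q_k·t_k, so r_k = a·s_k + b·t_k at every step:
  q = 4: r = 5, s = 1 − 4·0 = 1, t = 0 − 4·1 = -4  (check: 521·1 + 129·(-4) = 5)
  q = 25: r = 4, s = 0 − 25·1 = -25, t = 1 − 25·(-4) = 101  (check: 521·(-25) + 129·101 = 4)
  q = 1: r = 1, s = 1 − 1·(-25) = 26, t = -4 − 1·101 = -105  (check: 521·26 + 129·(-105) = 1)
The row with r = 1 (the gcd) gives the Bezout coefficients s = 26, t = -105.
Result: 521 · (26) + 129 · (-105) = 1.

gcd(521, 129) = 1; s = 26, t = -105 (check: 521·26 + 129·(-105) = 1).


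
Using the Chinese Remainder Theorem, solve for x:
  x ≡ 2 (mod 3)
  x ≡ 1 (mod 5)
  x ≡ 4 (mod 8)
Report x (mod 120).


Moduli 3, 5, 8 are pairwise coprime; by CRT there is a unique solution modulo M = 3 · 5 · 8 = 120.
Solve pairwise, accumulating the modulus:
  Start with x ≡ 2 (mod 3).
  Combine with x ≡ 1 (mod 5): since gcd(3, 5) = 1, we get a unique residue mod 15.
    Write x = 2 + 3·t and substitute into x ≡ 1 (mod 5): 3·t ≡ 1 − 2 = -1 (mod 5).
    Reduce coefficients mod 5: 3·t ≡ 4 (mod 5).
    The inverse of 3 mod 5 is 2 (since 3·2 = 6 = 1·5 + 1), so t ≡ 2·4 = 8 ≡ 3 (mod 5).
    Then x = 2 + 3·3 = 11, valid modulo lcm(3, 5) = 15: x ≡ 11 (mod 15).
  Combine with x ≡ 4 (mod 8): since gcd(15, 8) = 1, we get a unique residue mod 120.
    Write x = 11 + 15·t and substitute into x ≡ 4 (mod 8): 15·t ≡ 4 − 11 = -7 (mod 8).
    Reduce coefficients mod 8: 7·t ≡ 1 (mod 8).
    The inverse of 7 mod 8 is 7 (since 7·7 = 49 = 6·8 + 1), so t ≡ 7·1 = 7 ≡ 7 (mod 8).
    Then x = 11 + 15·7 = 116, valid modulo lcm(15, 8) = 120: x ≡ 116 (mod 120).
Verify: 116 mod 3 = 2 ✓, 116 mod 5 = 1 ✓, 116 mod 8 = 4 ✓.

x ≡ 116 (mod 120).


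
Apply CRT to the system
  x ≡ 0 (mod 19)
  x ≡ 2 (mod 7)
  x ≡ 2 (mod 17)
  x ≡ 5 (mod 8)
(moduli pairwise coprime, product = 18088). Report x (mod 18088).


Product of moduli M = 19 · 7 · 17 · 8 = 18088.
Merge one congruence at a time:
  Start: x ≡ 0 (mod 19).
  Combine with x ≡ 2 (mod 7); new modulus lcm = 133.
    Write x = 0 + 19·t and substitute into x ≡ 2 (mod 7): 19·t ≡ 2 − 0 = 2 (mod 7).
    Reduce coefficients mod 7: 5·t ≡ 2 (mod 7).
    The inverse of 5 mod 7 is 3 (since 5·3 = 15 = 2·7 + 1), so t ≡ 3·2 = 6 ≡ 6 (mod 7).
    Then x = 0 + 19·6 = 114, valid modulo lcm(19, 7) = 133: x ≡ 114 (mod 133).
  Combine with x ≡ 2 (mod 17); new modulus lcm = 2261.
    Write x = 114 + 133·t and substitute into x ≡ 2 (mod 17): 133·t ≡ 2 − 114 = -112 (mod 17).
    Reduce coefficients mod 17: 14·t ≡ 7 (mod 17).
    The inverse of 14 mod 17 is 11 (since 14·11 = 154 = 9·17 + 1), so t ≡ 11·7 = 77 ≡ 9 (mod 17).
    Then x = 114 + 133·9 = 1311, valid modulo lcm(133, 17) = 2261: x ≡ 1311 (mod 2261).
  Combine with x ≡ 5 (mod 8); new modulus lcm = 18088.
    Write x = 1311 + 2261·t and substitute into x ≡ 5 (mod 8): 2261·t ≡ 5 − 1311 = -1306 (mod 8).
    Reduce coefficients mod 8: 5·t ≡ 6 (mod 8).
    The inverse of 5 mod 8 is 5 (since 5·5 = 25 = 3·8 + 1), so t ≡ 5·6 = 30 ≡ 6 (mod 8).
    Then x = 1311 + 2261·6 = 14877, valid modulo lcm(2261, 8) = 18088: x ≡ 14877 (mod 18088).
Verify against each original: 14877 mod 19 = 0, 14877 mod 7 = 2, 14877 mod 17 = 2, 14877 mod 8 = 5.

x ≡ 14877 (mod 18088).


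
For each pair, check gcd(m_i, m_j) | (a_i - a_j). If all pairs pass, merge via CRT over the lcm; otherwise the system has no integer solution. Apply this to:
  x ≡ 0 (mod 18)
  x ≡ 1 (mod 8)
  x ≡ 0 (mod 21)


Moduli 18, 8, 21 are not pairwise coprime, so CRT works modulo lcm(m_i) when all pairwise compatibility conditions hold.
Pairwise compatibility: gcd(m_i, m_j) must divide a_i - a_j for every pair.
Merge one congruence at a time:
  Start: x ≡ 0 (mod 18).
  Combine with x ≡ 1 (mod 8): gcd(18, 8) = 2, and 1 - 0 = 1 is NOT divisible by 2.
    ⇒ system is inconsistent (no integer solution).

No solution (the system is inconsistent).


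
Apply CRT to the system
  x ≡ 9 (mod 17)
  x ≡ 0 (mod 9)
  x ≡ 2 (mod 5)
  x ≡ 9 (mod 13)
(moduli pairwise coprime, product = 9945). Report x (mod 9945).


Product of moduli M = 17 · 9 · 5 · 13 = 9945.
Merge one congruence at a time:
  Start: x ≡ 9 (mod 17).
  Combine with x ≡ 0 (mod 9); new modulus lcm = 153.
    Write x = 9 + 17·t and substitute into x ≡ 0 (mod 9): 17·t ≡ 0 − 9 = -9 (mod 9).
    Reduce coefficients mod 9: 8·t ≡ 0 (mod 9).
    The inverse of 8 mod 9 is 8 (since 8·8 = 64 = 7·9 + 1), so t ≡ 8·0 = 0 ≡ 0 (mod 9).
    Then x = 9 + 17·0 = 9, valid modulo lcm(17, 9) = 153: x ≡ 9 (mod 153).
  Combine with x ≡ 2 (mod 5); new modulus lcm = 765.
    Write x = 9 + 153·t and substitute into x ≡ 2 (mod 5): 153·t ≡ 2 − 9 = -7 (mod 5).
    Reduce coefficients mod 5: 3·t ≡ 3 (mod 5).
    The inverse of 3 mod 5 is 2 (since 3·2 = 6 = 1·5 + 1), so t ≡ 2·3 = 6 ≡ 1 (mod 5).
    Then x = 9 + 153·1 = 162, valid modulo lcm(153, 5) = 765: x ≡ 162 (mod 765).
  Combine with x ≡ 9 (mod 13); new modulus lcm = 9945.
    Write x = 162 + 765·t and substitute into x ≡ 9 (mod 13): 765·t ≡ 9 − 162 = -153 (mod 13).
    Reduce coefficients mod 13: 11·t ≡ 3 (mod 13).
    The inverse of 11 mod 13 is 6 (since 11·6 = 66 = 5·13 + 1), so t ≡ 6·3 = 18 ≡ 5 (mod 13).
    Then x = 162 + 765·5 = 3987, valid modulo lcm(765, 13) = 9945: x ≡ 3987 (mod 9945).
Verify against each original: 3987 mod 17 = 9, 3987 mod 9 = 0, 3987 mod 5 = 2, 3987 mod 13 = 9.

x ≡ 3987 (mod 9945).


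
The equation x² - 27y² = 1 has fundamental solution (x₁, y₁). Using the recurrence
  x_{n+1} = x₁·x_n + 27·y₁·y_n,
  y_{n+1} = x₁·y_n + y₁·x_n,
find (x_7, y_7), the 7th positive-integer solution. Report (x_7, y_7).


Step 1: Find the fundamental solution (x₁, y₁) of x² - 27y² = 1.
  Expand √27 as a continued fraction. a₀ = ⌊√27⌋ = 5; iterate m_{k+1} = d_k·a_k − m_k, d_{k+1} = (27 − m_{k+1}²)/d_k, a_{k+1} = ⌊(a₀ + m_{k+1})/d_{k+1}⌋ (starting m₀ = 0, d₀ = 1), with convergents p_k = a_k·p_{k-1} + p_{k-2}, q_k = a_k·q_{k-1} + q_{k-2} (p₋₁ = 1, q₋₁ = 0):
  k = 0: a₀ = 5; p₀/q₀ = 5/1; p₀² − 27·q₀² = 25 − 27 = -2.
  k = 1: m = 5, d = 2, a = ⌊(5 + 5)/2⌋ = 5; p/q = (5·5 + 1)/(5·1 + 0) = 26/5; p² − 27·q² = 676 − 675 = 1.
  The first convergent with p² − 27·q² = 1 gives the fundamental solution (x₁, y₁) = (26, 5).
Step 2: Apply the recurrence (x_{n+1}, y_{n+1}) = (x₁x_n + 27y₁y_n, x₁y_n + y₁x_n) repeatedly.
  From (x_1, y_1) = (26, 5): x_2 = 26·26 + 27·5·5 = 1351; y_2 = 26·5 + 5·26 = 260.
  From (x_2, y_2) = (1351, 260): x_3 = 26·1351 + 27·5·260 = 70226; y_3 = 26·260 + 5·1351 = 13515.
  From (x_3, y_3) = (70226, 13515): x_4 = 26·70226 + 27·5·13515 = 3650401; y_4 = 26·13515 + 5·70226 = 702520.
  From (x_4, y_4) = (3650401, 702520): x_5 = 26·3650401 + 27·5·702520 = 189750626; y_5 = 26·702520 + 5·3650401 = 36517525.
  From (x_5, y_5) = (189750626, 36517525): x_6 = 26·189750626 + 27·5·36517525 = 9863382151; y_6 = 26·36517525 + 5·189750626 = 1898208780.
  From (x_6, y_6) = (9863382151, 1898208780): x_7 = 26·9863382151 + 27·5·1898208780 = 512706121226; y_7 = 26·1898208780 + 5·9863382151 = 98670339035.
Step 3: Verify x_7² - 27·y_7² = 262867566742609807743076 - 262867566742609807743075 = 1 (should be 1). ✓

(x_1, y_1) = (26, 5); (x_7, y_7) = (512706121226, 98670339035).
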